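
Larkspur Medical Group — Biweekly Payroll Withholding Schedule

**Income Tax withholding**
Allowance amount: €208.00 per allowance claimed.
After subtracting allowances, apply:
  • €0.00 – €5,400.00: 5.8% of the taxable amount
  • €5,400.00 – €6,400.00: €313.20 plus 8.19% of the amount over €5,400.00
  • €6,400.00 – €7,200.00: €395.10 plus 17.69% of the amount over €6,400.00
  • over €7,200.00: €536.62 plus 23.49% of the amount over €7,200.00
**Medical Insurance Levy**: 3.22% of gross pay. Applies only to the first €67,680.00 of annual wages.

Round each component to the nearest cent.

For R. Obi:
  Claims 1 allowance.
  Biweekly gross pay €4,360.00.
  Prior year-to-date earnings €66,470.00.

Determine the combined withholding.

€279.78

Income Tax: taxable = €4,360.00 − 1×€208.00 = €4,152.00
  5.8% × €4,152.00 = €240.82
Medical Insurance Levy: cap €67,680.00 − YTD €66,470.00 = €1,210.00 subject; 3.22% × €1,210.00 = €38.96
Total: €240.82 + €38.96 = €279.78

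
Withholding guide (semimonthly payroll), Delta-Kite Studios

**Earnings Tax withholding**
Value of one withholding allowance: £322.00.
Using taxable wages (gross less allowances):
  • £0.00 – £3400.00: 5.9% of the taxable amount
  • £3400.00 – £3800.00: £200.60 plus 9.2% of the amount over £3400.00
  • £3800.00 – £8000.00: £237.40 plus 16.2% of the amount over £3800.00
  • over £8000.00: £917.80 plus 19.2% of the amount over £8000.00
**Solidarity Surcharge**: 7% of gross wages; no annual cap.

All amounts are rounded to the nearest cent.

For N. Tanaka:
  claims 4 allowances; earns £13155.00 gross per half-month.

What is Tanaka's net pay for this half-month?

Earnings Tax: taxable = £13155.00 − 4×£322.00 = £11867.00
  £917.80 + 19.2% × (£11867.00 − £8000.00) = £917.80 + 19.2% × £3867.00 = £1660.26
Solidarity Surcharge: 7% × £13155.00 = £920.85
Total withheld: £1660.26 + £920.85 = £2581.11
Net pay: £13155.00 − £2581.11 = £10573.89

£10573.89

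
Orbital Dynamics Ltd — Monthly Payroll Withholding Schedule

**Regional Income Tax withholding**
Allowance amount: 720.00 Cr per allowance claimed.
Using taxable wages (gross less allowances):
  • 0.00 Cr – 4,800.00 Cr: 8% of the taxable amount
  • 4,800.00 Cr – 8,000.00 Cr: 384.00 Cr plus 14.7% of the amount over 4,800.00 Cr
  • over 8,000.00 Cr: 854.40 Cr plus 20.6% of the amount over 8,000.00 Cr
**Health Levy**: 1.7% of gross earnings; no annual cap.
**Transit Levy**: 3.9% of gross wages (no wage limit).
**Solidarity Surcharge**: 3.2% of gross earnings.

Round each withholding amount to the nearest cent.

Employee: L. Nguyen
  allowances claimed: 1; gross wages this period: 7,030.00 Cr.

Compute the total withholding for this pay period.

Regional Income Tax: taxable = 7,030.00 Cr − 1×720.00 Cr = 6,310.00 Cr
  384.00 Cr + 14.7% × (6,310.00 Cr − 4,800.00 Cr) = 384.00 Cr + 14.7% × 1,510.00 Cr = 605.97 Cr
Health Levy: 1.7% × 7,030.00 Cr = 119.51 Cr
Transit Levy: 3.9% × 7,030.00 Cr = 274.17 Cr
Solidarity Surcharge: 3.2% × 7,030.00 Cr = 224.96 Cr
Total: 605.97 Cr + 119.51 Cr + 274.17 Cr + 224.96 Cr = 1,224.61 Cr

1,224.61 Cr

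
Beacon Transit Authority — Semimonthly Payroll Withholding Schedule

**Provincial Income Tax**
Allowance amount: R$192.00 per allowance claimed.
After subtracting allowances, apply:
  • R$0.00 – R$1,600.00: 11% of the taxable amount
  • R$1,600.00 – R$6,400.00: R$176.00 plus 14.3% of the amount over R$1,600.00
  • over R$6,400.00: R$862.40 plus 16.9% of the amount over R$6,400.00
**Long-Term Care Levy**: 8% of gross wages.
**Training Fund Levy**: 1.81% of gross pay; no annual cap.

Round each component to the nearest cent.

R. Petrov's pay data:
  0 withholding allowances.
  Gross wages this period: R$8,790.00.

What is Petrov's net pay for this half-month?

Provincial Income Tax: taxable = R$8,790.00
  R$862.40 + 16.9% × (R$8,790.00 − R$6,400.00) = R$862.40 + 16.9% × R$2,390.00 = R$1,266.31
Long-Term Care Levy: 8% × R$8,790.00 = R$703.20
Training Fund Levy: 1.81% × R$8,790.00 = R$159.10
Total withheld: R$1,266.31 + R$703.20 + R$159.10 = R$2,128.61
Net pay: R$8,790.00 − R$2,128.61 = R$6,661.39

R$6,661.39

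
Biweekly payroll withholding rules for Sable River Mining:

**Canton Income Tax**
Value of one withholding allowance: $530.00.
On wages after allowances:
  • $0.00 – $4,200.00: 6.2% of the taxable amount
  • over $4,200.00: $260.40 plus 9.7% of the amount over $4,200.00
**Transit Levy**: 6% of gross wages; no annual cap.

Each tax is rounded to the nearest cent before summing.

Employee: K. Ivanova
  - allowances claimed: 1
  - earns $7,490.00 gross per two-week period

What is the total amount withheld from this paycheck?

$977.52

Canton Income Tax: taxable = $7,490.00 − 1×$530.00 = $6,960.00
  $260.40 + 9.7% × ($6,960.00 − $4,200.00) = $260.40 + 9.7% × $2,760.00 = $528.12
Transit Levy: 6% × $7,490.00 = $449.40
Total: $528.12 + $449.40 = $977.52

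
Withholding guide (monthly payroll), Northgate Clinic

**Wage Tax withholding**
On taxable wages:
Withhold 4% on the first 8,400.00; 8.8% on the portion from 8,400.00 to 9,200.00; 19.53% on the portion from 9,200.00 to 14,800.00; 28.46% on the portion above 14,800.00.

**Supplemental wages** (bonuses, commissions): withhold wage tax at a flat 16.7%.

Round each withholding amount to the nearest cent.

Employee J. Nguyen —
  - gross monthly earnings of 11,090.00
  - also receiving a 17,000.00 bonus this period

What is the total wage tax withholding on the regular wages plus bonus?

3,614.52

Wage Tax: taxable = 11,090.00
  406.40 + 19.53% × (11,090.00 − 9,200.00) = 406.40 + 19.53% × 1,890.00 = 775.52
Supplemental (16.7% flat on bonus): 16.7% × 17,000.00 = 2,839.00
Total wage tax: 775.52 + 2,839.00 = 3,614.52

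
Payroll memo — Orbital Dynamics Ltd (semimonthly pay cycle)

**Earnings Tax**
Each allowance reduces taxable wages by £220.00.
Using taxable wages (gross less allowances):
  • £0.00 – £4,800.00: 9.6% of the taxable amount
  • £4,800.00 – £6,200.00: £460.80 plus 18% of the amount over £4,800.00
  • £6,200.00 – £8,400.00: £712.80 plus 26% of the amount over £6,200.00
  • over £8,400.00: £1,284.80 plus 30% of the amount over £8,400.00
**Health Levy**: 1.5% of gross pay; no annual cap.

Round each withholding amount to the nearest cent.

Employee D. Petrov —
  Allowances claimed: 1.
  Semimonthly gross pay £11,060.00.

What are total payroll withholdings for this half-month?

Earnings Tax: taxable = £11,060.00 − 1×£220.00 = £10,840.00
  £1,284.80 + 30% × (£10,840.00 − £8,400.00) = £1,284.80 + 30% × £2,440.00 = £2,016.80
Health Levy: 1.5% × £11,060.00 = £165.90
Total: £2,016.80 + £165.90 = £2,182.70

£2,182.70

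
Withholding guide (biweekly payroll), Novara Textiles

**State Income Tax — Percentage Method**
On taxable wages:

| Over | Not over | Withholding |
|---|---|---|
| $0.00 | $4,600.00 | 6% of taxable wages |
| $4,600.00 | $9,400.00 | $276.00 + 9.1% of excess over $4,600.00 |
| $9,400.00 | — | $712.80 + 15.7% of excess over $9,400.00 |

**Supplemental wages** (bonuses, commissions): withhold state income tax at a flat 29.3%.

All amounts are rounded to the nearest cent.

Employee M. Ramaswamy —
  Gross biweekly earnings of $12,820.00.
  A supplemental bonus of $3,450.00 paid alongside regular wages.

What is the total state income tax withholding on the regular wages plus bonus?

State Income Tax: taxable = $12,820.00
  $712.80 + 15.7% × ($12,820.00 − $9,400.00) = $712.80 + 15.7% × $3,420.00 = $1,249.74
Supplemental (29.3% flat on bonus): 29.3% × $3,450.00 = $1,010.85
Total state income tax: $1,249.74 + $1,010.85 = $2,260.59

$2,260.59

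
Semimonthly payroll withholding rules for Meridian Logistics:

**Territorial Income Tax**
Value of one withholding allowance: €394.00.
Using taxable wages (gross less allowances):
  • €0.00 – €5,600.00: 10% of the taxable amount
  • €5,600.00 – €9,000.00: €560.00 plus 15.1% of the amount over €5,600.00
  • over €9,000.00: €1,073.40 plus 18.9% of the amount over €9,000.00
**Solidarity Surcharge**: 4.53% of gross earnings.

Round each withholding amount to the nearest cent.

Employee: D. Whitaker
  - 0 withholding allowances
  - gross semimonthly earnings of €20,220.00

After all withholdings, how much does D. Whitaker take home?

€16,110.05

Territorial Income Tax: taxable = €20,220.00
  €1,073.40 + 18.9% × (€20,220.00 − €9,000.00) = €1,073.40 + 18.9% × €11,220.00 = €3,193.98
Solidarity Surcharge: 4.53% × €20,220.00 = €915.97
Total withheld: €3,193.98 + €915.97 = €4,109.95
Net pay: €20,220.00 − €4,109.95 = €16,110.05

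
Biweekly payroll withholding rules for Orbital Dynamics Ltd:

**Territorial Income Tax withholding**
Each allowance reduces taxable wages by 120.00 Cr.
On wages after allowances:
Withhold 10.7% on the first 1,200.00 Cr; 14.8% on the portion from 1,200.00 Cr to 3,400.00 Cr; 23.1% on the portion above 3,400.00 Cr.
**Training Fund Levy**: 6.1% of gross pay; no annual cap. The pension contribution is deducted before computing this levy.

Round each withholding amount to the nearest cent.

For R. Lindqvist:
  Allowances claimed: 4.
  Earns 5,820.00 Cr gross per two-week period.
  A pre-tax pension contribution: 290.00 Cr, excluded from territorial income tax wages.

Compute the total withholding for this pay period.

Territorial Income Tax: taxable = 5,820.00 Cr − 290.00 Cr − 4×120.00 Cr = 5,050.00 Cr
  454.00 Cr + 23.1% × (5,050.00 Cr − 3,400.00 Cr) = 454.00 Cr + 23.1% × 1,650.00 Cr = 835.15 Cr
Training Fund Levy: 6.1% × 5,530.00 Cr = 337.33 Cr
Total: 835.15 Cr + 337.33 Cr = 1,172.48 Cr

1,172.48 Cr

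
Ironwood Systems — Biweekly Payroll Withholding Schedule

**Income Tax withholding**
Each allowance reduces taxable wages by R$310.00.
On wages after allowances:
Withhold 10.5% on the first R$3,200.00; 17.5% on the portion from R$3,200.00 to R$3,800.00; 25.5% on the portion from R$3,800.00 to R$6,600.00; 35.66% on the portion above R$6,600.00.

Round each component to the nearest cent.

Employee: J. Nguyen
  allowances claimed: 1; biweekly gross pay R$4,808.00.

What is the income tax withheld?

Income Tax: taxable = R$4,808.00 − 1×R$310.00 = R$4,498.00
  R$441.00 + 25.5% × (R$4,498.00 − R$3,800.00) = R$441.00 + 25.5% × R$698.00 = R$618.99

R$618.99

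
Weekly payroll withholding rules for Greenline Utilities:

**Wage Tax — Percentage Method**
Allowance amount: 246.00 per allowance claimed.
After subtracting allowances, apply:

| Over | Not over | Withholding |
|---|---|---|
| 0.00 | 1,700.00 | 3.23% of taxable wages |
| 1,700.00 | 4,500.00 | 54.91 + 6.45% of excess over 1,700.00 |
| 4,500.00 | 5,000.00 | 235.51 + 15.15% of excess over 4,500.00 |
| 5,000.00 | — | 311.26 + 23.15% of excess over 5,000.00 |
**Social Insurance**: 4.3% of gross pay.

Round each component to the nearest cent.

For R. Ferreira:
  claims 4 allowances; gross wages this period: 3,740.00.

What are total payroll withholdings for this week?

Wage Tax: taxable = 3,740.00 − 4×246.00 = 2,756.00
  54.91 + 6.45% × (2,756.00 − 1,700.00) = 54.91 + 6.45% × 1,056.00 = 123.02
Social Insurance: 4.3% × 3,740.00 = 160.82
Total: 123.02 + 160.82 = 283.84

283.84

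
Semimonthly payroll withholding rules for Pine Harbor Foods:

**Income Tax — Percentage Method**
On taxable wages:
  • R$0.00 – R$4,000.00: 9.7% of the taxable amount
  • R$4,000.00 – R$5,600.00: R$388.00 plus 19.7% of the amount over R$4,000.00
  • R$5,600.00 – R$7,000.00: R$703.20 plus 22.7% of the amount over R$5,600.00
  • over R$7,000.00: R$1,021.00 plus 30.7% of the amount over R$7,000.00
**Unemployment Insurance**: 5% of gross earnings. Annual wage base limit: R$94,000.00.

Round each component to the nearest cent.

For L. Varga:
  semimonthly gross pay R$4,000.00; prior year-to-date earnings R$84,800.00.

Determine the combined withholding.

Income Tax: taxable = R$4,000.00
  9.7% × R$4,000.00 = R$388.00
Unemployment Insurance: 5% × R$4,000.00 = R$200.00
Total: R$388.00 + R$200.00 = R$588.00

R$588.00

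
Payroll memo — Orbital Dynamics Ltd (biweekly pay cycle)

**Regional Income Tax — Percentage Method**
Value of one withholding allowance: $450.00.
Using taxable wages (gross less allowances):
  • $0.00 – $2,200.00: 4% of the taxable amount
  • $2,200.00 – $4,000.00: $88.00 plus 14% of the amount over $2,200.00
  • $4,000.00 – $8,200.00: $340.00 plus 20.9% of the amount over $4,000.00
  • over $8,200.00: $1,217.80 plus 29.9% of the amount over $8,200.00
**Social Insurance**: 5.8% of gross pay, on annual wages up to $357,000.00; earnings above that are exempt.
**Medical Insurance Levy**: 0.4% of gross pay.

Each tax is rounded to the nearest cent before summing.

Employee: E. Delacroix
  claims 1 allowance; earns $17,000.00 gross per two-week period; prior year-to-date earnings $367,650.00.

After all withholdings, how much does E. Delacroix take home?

Regional Income Tax: taxable = $17,000.00 − 1×$450.00 = $16,550.00
  $1,217.80 + 29.9% × ($16,550.00 − $8,200.00) = $1,217.80 + 29.9% × $8,350.00 = $3,714.45
Social Insurance: YTD $367,650.00 ≥ cap $357,000.00 → $0.00
Medical Insurance Levy: 0.4% × $17,000.00 = $68.00
Total withheld: $3,714.45 + $0.00 + $68.00 = $3,782.45
Net pay: $17,000.00 − $3,782.45 = $13,217.55

$13,217.55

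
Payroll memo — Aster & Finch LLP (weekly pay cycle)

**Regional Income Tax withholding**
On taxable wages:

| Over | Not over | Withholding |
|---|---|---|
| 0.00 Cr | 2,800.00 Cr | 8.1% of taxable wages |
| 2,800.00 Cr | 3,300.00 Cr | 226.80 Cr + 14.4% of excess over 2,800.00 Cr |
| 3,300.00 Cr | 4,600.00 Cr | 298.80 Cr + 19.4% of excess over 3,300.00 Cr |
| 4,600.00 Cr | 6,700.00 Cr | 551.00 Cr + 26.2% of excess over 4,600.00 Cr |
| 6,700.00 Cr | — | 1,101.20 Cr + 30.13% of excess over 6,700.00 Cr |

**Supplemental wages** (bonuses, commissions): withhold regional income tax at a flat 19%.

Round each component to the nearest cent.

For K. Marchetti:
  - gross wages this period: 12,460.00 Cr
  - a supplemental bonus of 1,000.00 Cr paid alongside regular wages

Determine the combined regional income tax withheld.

3,026.69 Cr

Regional Income Tax: taxable = 12,460.00 Cr
  1,101.20 Cr + 30.13% × (12,460.00 Cr − 6,700.00 Cr) = 1,101.20 Cr + 30.13% × 5,760.00 Cr = 2,836.69 Cr
Supplemental (19% flat on bonus): 19% × 1,000.00 Cr = 190.00 Cr
Total regional income tax: 2,836.69 Cr + 190.00 Cr = 3,026.69 Cr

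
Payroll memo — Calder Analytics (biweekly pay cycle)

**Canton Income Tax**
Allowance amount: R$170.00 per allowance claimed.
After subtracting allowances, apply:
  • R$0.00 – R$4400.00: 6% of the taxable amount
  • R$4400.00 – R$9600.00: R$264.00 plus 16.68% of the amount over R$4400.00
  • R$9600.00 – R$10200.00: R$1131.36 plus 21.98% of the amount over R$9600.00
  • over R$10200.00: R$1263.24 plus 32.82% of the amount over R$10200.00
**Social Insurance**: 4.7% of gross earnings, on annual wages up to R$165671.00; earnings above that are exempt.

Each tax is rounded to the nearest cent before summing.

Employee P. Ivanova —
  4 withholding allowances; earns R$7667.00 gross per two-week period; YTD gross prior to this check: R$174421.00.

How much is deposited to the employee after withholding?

R$6971.49

Canton Income Tax: taxable = R$7667.00 − 4×R$170.00 = R$6987.00
  R$264.00 + 16.68% × (R$6987.00 − R$4400.00) = R$264.00 + 16.68% × R$2587.00 = R$695.51
Social Insurance: YTD R$174421.00 ≥ cap R$165671.00 → R$0.00
Total withheld: R$695.51 + R$0.00 = R$695.51
Net pay: R$7667.00 − R$695.51 = R$6971.49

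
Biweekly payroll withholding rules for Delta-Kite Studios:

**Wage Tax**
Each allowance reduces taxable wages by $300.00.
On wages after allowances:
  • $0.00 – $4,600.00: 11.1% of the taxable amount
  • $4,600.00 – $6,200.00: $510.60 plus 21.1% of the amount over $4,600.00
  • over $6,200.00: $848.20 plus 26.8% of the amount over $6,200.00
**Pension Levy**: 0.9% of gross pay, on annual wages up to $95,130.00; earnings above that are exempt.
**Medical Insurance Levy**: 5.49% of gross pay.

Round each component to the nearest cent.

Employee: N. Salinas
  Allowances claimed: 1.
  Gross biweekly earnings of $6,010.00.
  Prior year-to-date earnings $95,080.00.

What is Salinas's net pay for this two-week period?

$4,934.79

Wage Tax: taxable = $6,010.00 − 1×$300.00 = $5,710.00
  $510.60 + 21.1% × ($5,710.00 − $4,600.00) = $510.60 + 21.1% × $1,110.00 = $744.81
Pension Levy: cap $95,130.00 − YTD $95,080.00 = $50.00 subject; 0.9% × $50.00 = $0.45
Medical Insurance Levy: 5.49% × $6,010.00 = $329.95
Total withheld: $744.81 + $0.45 + $329.95 = $1,075.21
Net pay: $6,010.00 − $1,075.21 = $4,934.79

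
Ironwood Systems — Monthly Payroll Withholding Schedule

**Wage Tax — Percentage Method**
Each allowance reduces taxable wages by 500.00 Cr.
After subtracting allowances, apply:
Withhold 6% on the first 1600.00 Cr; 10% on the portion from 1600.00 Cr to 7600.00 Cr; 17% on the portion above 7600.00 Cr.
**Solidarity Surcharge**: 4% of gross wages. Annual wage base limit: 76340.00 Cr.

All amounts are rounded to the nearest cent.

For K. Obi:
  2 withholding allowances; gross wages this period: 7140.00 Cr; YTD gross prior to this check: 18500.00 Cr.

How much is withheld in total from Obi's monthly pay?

Wage Tax: taxable = 7140.00 Cr − 2×500.00 Cr = 6140.00 Cr
  96.00 Cr + 10% × (6140.00 Cr − 1600.00 Cr) = 96.00 Cr + 10% × 4540.00 Cr = 550.00 Cr
Solidarity Surcharge: 4% × 7140.00 Cr = 285.60 Cr
Total: 550.00 Cr + 285.60 Cr = 835.60 Cr

835.60 Cr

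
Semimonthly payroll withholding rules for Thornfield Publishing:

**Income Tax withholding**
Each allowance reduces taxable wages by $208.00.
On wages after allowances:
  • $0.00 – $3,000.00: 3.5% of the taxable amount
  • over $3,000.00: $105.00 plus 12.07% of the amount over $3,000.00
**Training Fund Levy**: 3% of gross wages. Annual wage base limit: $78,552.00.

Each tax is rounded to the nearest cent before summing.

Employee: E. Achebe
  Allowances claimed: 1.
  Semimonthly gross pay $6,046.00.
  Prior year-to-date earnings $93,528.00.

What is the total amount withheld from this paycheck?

$447.55

Income Tax: taxable = $6,046.00 − 1×$208.00 = $5,838.00
  $105.00 + 12.07% × ($5,838.00 − $3,000.00) = $105.00 + 12.07% × $2,838.00 = $447.55
Training Fund Levy: YTD $93,528.00 ≥ cap $78,552.00 → $0.00
Total: $447.55 + $0.00 = $447.55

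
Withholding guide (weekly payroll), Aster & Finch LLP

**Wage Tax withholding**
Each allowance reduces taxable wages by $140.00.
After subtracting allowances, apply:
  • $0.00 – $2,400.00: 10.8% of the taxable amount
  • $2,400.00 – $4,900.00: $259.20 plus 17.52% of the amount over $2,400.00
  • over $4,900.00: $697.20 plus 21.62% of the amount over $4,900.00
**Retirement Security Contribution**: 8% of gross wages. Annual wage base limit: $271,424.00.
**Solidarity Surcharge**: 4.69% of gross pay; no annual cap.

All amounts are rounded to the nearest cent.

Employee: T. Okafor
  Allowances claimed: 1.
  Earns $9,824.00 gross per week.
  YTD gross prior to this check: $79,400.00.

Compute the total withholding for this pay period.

Wage Tax: taxable = $9,824.00 − 1×$140.00 = $9,684.00
  $697.20 + 21.62% × ($9,684.00 − $4,900.00) = $697.20 + 21.62% × $4,784.00 = $1,731.50
Retirement Security Contribution: 8% × $9,824.00 = $785.92
Solidarity Surcharge: 4.69% × $9,824.00 = $460.75
Total: $1,731.50 + $785.92 + $460.75 = $2,978.17

$2,978.17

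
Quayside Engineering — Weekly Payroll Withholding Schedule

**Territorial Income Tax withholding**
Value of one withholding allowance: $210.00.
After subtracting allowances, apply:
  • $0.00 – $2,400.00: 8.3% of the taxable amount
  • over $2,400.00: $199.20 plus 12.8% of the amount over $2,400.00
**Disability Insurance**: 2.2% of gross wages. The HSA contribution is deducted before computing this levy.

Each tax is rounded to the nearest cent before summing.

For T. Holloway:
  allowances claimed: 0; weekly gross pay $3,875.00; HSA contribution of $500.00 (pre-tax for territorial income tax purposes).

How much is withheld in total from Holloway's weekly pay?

Territorial Income Tax: taxable = $3,875.00 − $500.00 = $3,375.00
  $199.20 + 12.8% × ($3,375.00 − $2,400.00) = $199.20 + 12.8% × $975.00 = $324.00
Disability Insurance: 2.2% × $3,375.00 = $74.25
Total: $324.00 + $74.25 = $398.25

$398.25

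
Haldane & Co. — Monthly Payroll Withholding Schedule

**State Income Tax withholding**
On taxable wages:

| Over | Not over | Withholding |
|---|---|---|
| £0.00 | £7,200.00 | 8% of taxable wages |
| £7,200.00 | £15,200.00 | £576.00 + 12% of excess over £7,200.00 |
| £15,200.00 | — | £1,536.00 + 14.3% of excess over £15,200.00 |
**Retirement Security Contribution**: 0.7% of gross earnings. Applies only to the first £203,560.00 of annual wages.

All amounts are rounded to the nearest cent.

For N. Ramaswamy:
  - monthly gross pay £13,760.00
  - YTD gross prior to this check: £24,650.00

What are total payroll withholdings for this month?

State Income Tax: taxable = £13,760.00
  £576.00 + 12% × (£13,760.00 − £7,200.00) = £576.00 + 12% × £6,560.00 = £1,363.20
Retirement Security Contribution: 0.7% × £13,760.00 = £96.32
Total: £1,363.20 + £96.32 = £1,459.52

£1,459.52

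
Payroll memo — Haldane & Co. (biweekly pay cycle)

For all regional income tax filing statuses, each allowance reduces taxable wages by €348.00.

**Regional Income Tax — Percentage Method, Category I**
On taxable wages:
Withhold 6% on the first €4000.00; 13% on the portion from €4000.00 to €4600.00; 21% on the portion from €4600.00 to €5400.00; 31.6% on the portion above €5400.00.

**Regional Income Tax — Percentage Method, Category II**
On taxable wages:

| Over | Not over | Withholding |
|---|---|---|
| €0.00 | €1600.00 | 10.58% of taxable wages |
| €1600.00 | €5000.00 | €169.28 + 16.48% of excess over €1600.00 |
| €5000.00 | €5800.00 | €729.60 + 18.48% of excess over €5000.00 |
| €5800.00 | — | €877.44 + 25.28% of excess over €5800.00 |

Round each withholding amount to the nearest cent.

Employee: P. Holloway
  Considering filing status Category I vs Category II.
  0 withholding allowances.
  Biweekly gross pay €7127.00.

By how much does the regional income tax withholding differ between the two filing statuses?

Regional Income Tax (Category I): taxable = €7127.00
  €486.00 + 31.6% × (€7127.00 − €5400.00) = €486.00 + 31.6% × €1727.00 = €1031.73
Regional Income Tax (Category II): taxable = €7127.00
  €877.44 + 25.28% × (€7127.00 − €5800.00) = €877.44 + 25.28% × €1327.00 = €1212.91
Difference: |€1031.73 − €1212.91| = €181.18 (higher under Category II)

€181.18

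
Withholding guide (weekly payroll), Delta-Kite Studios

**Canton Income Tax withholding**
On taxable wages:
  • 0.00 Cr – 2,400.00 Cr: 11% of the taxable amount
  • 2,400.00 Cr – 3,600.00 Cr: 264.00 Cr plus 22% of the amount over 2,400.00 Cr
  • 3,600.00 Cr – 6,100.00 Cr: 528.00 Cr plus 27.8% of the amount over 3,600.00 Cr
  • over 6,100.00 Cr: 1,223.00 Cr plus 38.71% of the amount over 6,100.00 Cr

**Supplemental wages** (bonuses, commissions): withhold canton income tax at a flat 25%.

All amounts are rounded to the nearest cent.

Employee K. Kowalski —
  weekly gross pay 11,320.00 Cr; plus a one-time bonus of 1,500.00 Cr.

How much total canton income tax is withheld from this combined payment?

3,618.66 Cr

Canton Income Tax: taxable = 11,320.00 Cr
  1,223.00 Cr + 38.71% × (11,320.00 Cr − 6,100.00 Cr) = 1,223.00 Cr + 38.71% × 5,220.00 Cr = 3,243.66 Cr
Supplemental (25% flat on bonus): 25% × 1,500.00 Cr = 375.00 Cr
Total canton income tax: 3,243.66 Cr + 375.00 Cr = 3,618.66 Cr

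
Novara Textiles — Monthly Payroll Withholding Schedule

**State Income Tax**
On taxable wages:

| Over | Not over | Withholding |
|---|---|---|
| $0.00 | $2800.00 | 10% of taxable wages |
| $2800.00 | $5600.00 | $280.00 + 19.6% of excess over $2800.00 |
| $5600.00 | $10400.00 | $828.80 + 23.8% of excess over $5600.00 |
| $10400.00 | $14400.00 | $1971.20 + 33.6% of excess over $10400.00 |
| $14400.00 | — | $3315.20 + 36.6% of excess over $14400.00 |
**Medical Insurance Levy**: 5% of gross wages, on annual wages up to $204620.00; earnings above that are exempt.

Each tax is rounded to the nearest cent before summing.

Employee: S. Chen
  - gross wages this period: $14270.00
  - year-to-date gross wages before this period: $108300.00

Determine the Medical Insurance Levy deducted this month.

Medical Insurance Levy: 5% × $14270.00 = $713.50

$713.50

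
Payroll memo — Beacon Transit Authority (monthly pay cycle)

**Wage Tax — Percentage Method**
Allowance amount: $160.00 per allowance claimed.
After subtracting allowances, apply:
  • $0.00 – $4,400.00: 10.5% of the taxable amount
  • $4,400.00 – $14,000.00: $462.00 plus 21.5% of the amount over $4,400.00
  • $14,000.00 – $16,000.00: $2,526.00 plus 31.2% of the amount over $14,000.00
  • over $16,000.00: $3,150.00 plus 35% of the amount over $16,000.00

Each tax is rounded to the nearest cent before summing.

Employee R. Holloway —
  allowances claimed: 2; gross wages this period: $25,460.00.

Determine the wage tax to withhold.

Wage Tax: taxable = $25,460.00 − 2×$160.00 = $25,140.00
  $3,150.00 + 35% × ($25,140.00 − $16,000.00) = $3,150.00 + 35% × $9,140.00 = $6,349.00

$6,349.00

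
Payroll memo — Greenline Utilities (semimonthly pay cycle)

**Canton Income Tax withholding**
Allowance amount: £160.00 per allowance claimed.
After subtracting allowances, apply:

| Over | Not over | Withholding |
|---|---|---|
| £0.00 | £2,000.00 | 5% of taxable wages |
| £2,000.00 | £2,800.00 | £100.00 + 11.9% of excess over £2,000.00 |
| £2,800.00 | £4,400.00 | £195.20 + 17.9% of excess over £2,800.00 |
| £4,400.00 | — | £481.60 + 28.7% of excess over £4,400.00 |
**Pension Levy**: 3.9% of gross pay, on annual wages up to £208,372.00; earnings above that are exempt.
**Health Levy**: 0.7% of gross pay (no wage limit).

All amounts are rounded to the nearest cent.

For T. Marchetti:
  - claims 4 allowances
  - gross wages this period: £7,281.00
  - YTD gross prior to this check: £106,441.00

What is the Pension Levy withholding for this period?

Pension Levy: 3.9% × £7,281.00 = £283.96

£283.96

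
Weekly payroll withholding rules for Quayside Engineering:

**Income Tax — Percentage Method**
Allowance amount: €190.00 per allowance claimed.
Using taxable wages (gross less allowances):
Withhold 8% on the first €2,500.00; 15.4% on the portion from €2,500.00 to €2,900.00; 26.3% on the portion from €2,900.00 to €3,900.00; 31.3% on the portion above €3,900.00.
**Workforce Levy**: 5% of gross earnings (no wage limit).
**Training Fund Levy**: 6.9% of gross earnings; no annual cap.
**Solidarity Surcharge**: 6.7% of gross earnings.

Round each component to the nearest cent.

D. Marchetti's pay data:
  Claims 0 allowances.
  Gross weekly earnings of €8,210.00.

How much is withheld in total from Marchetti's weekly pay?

€3,400.69

Income Tax: taxable = €8,210.00
  €524.60 + 31.3% × (€8,210.00 − €3,900.00) = €524.60 + 31.3% × €4,310.00 = €1,873.63
Workforce Levy: 5% × €8,210.00 = €410.50
Training Fund Levy: 6.9% × €8,210.00 = €566.49
Solidarity Surcharge: 6.7% × €8,210.00 = €550.07
Total: €1,873.63 + €410.50 + €566.49 + €550.07 = €3,400.69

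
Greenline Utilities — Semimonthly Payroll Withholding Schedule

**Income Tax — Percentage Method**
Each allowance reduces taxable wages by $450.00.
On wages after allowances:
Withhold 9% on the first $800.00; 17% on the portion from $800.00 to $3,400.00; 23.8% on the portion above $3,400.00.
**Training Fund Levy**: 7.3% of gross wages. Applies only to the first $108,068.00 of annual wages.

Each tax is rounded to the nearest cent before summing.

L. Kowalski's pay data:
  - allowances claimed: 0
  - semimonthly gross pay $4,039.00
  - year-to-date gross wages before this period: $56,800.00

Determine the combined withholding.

$960.93

Income Tax: taxable = $4,039.00
  $514.00 + 23.8% × ($4,039.00 − $3,400.00) = $514.00 + 23.8% × $639.00 = $666.08
Training Fund Levy: 7.3% × $4,039.00 = $294.85
Total: $666.08 + $294.85 = $960.93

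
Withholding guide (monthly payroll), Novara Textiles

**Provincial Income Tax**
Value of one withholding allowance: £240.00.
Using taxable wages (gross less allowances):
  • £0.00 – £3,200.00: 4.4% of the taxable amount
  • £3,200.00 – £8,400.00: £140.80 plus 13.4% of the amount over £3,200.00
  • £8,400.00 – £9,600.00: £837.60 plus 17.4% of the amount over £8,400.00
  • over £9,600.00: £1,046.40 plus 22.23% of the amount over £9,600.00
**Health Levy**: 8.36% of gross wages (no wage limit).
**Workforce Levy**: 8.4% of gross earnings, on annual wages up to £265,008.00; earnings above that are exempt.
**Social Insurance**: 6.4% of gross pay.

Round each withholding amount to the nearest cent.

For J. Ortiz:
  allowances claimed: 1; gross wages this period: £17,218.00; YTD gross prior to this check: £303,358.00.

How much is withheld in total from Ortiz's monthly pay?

£5,227.90

Provincial Income Tax: taxable = £17,218.00 − 1×£240.00 = £16,978.00
  £1,046.40 + 22.23% × (£16,978.00 − £9,600.00) = £1,046.40 + 22.23% × £7,378.00 = £2,686.53
Health Levy: 8.36% × £17,218.00 = £1,439.42
Workforce Levy: YTD £303,358.00 ≥ cap £265,008.00 → £0.00
Social Insurance: 6.4% × £17,218.00 = £1,101.95
Total: £2,686.53 + £1,439.42 + £0.00 + £1,101.95 = £5,227.90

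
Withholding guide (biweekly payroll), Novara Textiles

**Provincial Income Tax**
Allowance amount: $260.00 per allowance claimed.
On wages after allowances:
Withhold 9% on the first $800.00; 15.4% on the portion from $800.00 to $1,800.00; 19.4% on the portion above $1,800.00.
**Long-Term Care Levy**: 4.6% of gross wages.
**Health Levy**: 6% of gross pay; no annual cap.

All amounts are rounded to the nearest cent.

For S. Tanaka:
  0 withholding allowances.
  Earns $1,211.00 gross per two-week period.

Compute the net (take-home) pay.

$947.34

Provincial Income Tax: taxable = $1,211.00
  $72.00 + 15.4% × ($1,211.00 − $800.00) = $72.00 + 15.4% × $411.00 = $135.29
Long-Term Care Levy: 4.6% × $1,211.00 = $55.71
Health Levy: 6% × $1,211.00 = $72.66
Total withheld: $135.29 + $55.71 + $72.66 = $263.66
Net pay: $1,211.00 − $263.66 = $947.34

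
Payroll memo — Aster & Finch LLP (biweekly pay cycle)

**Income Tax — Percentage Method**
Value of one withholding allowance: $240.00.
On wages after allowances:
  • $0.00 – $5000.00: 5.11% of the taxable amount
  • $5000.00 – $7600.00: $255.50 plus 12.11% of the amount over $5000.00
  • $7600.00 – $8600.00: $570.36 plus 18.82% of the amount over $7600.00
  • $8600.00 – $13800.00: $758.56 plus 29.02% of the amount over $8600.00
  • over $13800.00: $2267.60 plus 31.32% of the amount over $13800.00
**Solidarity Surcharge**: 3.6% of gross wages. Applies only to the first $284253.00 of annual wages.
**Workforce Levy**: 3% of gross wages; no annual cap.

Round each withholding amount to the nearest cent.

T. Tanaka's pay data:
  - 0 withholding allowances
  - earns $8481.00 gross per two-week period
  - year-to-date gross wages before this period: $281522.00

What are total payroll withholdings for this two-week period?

$1088.91

Income Tax: taxable = $8481.00
  $570.36 + 18.82% × ($8481.00 − $7600.00) = $570.36 + 18.82% × $881.00 = $736.16
Solidarity Surcharge: cap $284253.00 − YTD $281522.00 = $2731.00 subject; 3.6% × $2731.00 = $98.32
Workforce Levy: 3% × $8481.00 = $254.43
Total: $736.16 + $98.32 + $254.43 = $1088.91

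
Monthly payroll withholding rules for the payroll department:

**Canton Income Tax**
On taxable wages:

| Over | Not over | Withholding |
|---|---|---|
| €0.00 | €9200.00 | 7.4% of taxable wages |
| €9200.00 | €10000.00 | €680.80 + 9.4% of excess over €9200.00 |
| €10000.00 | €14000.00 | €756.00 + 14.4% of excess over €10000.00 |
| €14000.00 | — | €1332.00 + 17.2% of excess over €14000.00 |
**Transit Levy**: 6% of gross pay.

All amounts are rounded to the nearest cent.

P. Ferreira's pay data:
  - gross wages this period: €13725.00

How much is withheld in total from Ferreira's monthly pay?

€2115.90

Canton Income Tax: taxable = €13725.00
  €756.00 + 14.4% × (€13725.00 − €10000.00) = €756.00 + 14.4% × €3725.00 = €1292.40
Transit Levy: 6% × €13725.00 = €823.50
Total: €1292.40 + €823.50 = €2115.90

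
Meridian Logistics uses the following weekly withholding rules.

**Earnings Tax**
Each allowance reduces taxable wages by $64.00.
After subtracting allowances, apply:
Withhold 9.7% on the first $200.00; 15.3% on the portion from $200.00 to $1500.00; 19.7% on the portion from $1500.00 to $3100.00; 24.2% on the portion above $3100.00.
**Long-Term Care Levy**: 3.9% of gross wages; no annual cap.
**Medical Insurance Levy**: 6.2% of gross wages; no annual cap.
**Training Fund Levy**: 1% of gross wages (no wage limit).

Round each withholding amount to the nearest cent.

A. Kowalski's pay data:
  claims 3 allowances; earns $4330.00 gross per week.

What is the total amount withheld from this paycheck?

Earnings Tax: taxable = $4330.00 − 3×$64.00 = $4138.00
  $533.50 + 24.2% × ($4138.00 − $3100.00) = $533.50 + 24.2% × $1038.00 = $784.70
Long-Term Care Levy: 3.9% × $4330.00 = $168.87
Medical Insurance Levy: 6.2% × $4330.00 = $268.46
Training Fund Levy: 1% × $4330.00 = $43.30
Total: $784.70 + $168.87 + $268.46 + $43.30 = $1265.33

$1265.33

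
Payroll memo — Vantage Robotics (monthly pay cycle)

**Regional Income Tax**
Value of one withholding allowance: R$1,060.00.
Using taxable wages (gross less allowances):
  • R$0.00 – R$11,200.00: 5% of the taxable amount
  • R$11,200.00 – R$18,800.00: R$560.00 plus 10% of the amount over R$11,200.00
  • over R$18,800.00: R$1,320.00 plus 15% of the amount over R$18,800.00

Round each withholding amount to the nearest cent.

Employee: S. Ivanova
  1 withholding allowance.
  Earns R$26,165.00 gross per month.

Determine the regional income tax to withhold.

R$2,265.75

Regional Income Tax: taxable = R$26,165.00 − 1×R$1,060.00 = R$25,105.00
  R$1,320.00 + 15% × (R$25,105.00 − R$18,800.00) = R$1,320.00 + 15% × R$6,305.00 = R$2,265.75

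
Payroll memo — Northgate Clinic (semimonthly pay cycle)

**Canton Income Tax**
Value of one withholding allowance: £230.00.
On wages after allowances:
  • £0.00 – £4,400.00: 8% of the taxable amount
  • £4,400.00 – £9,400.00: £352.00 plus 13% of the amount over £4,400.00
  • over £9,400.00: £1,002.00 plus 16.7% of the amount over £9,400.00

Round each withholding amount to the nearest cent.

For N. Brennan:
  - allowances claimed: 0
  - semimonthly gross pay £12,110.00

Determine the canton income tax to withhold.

£1,454.57

Canton Income Tax: taxable = £12,110.00
  £1,002.00 + 16.7% × (£12,110.00 − £9,400.00) = £1,002.00 + 16.7% × £2,710.00 = £1,454.57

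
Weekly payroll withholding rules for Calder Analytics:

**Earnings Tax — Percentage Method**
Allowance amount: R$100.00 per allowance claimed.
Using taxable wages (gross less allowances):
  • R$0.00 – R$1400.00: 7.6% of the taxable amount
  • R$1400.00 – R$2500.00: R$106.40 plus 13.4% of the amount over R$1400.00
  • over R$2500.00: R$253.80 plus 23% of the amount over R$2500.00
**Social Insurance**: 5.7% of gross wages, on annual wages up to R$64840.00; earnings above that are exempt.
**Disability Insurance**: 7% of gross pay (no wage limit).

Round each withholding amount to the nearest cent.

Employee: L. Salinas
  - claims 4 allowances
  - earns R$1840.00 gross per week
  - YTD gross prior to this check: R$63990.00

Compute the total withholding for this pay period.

R$289.01

Earnings Tax: taxable = R$1840.00 − 4×R$100.00 = R$1440.00
  R$106.40 + 13.4% × (R$1440.00 − R$1400.00) = R$106.40 + 13.4% × R$40.00 = R$111.76
Social Insurance: cap R$64840.00 − YTD R$63990.00 = R$850.00 subject; 5.7% × R$850.00 = R$48.45
Disability Insurance: 7% × R$1840.00 = R$128.80
Total: R$111.76 + R$48.45 + R$128.80 = R$289.01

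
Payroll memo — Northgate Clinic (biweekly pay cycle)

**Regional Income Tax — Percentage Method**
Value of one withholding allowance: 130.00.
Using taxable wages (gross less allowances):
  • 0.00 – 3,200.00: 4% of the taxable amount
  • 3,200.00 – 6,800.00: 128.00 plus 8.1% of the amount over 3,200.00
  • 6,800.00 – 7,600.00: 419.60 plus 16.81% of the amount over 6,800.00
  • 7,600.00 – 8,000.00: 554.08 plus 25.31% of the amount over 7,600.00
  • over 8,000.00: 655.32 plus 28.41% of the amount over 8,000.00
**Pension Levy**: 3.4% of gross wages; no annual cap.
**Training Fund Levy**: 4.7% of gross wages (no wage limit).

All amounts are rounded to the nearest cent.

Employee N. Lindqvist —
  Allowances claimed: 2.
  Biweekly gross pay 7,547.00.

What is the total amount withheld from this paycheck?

1,112.77

Regional Income Tax: taxable = 7,547.00 − 2×130.00 = 7,287.00
  419.60 + 16.81% × (7,287.00 − 6,800.00) = 419.60 + 16.81% × 487.00 = 501.46
Pension Levy: 3.4% × 7,547.00 = 256.60
Training Fund Levy: 4.7% × 7,547.00 = 354.71
Total: 501.46 + 256.60 + 354.71 = 1,112.77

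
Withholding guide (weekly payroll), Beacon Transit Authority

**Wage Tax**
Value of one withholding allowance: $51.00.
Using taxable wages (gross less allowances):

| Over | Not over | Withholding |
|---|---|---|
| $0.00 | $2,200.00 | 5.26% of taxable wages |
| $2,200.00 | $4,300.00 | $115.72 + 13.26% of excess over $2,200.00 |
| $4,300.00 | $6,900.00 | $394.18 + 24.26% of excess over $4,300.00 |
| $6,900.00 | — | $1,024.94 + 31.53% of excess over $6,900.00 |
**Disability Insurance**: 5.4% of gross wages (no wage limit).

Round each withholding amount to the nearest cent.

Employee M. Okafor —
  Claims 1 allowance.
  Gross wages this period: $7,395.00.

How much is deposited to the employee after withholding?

$5,830.74

Wage Tax: taxable = $7,395.00 − 1×$51.00 = $7,344.00
  $1,024.94 + 31.53% × ($7,344.00 − $6,900.00) = $1,024.94 + 31.53% × $444.00 = $1,164.93
Disability Insurance: 5.4% × $7,395.00 = $399.33
Total withheld: $1,164.93 + $399.33 = $1,564.26
Net pay: $7,395.00 − $1,564.26 = $5,830.74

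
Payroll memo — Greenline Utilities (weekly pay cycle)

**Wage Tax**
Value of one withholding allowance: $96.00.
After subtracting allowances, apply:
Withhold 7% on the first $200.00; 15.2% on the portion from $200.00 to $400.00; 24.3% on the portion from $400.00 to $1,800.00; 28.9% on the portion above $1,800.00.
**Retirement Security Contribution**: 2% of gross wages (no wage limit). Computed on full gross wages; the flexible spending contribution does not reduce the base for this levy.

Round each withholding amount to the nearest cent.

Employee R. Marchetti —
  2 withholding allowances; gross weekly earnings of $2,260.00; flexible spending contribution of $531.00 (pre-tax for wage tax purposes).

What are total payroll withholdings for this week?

$365.89

Wage Tax: taxable = $2,260.00 − $531.00 − 2×$96.00 = $1,537.00
  $44.40 + 24.3% × ($1,537.00 − $400.00) = $44.40 + 24.3% × $1,137.00 = $320.69
Retirement Security Contribution: 2% × $2,260.00 = $45.20
Total: $320.69 + $45.20 = $365.89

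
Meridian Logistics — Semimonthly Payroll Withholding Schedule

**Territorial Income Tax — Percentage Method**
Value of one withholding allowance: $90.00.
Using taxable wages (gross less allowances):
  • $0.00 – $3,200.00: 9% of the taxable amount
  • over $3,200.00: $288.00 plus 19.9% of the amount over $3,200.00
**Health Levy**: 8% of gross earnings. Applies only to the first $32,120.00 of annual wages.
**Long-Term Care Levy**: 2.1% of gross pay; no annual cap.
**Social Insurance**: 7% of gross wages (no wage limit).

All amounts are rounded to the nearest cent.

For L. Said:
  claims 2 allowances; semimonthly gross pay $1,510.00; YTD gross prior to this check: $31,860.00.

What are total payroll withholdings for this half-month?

Territorial Income Tax: taxable = $1,510.00 − 2×$90.00 = $1,330.00
  9% × $1,330.00 = $119.70
Health Levy: cap $32,120.00 − YTD $31,860.00 = $260.00 subject; 8% × $260.00 = $20.80
Long-Term Care Levy: 2.1% × $1,510.00 = $31.71
Social Insurance: 7% × $1,510.00 = $105.70
Total: $119.70 + $20.80 + $31.71 + $105.70 = $277.91

$277.91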